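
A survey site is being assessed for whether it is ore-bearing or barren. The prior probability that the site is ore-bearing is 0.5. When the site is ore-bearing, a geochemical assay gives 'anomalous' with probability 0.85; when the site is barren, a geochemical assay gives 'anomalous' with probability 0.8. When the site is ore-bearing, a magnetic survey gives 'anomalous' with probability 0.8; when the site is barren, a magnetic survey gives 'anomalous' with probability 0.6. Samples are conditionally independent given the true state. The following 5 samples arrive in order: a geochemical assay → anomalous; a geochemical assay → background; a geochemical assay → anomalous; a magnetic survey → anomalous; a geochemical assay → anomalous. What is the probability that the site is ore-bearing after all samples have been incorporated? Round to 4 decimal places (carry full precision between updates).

After a geochemical assay='anomalous': P(ore) = 0.85·0.5000 / (0.85·0.5000 + 0.8·0.5000) ≈ 0.5152
After a geochemical assay='background': P(ore) = 0.15·0.5152 / (0.15·0.5152 + 0.2·0.4848) ≈ 0.4435
After a geochemical assay='anomalous': P(ore) = 0.85·0.4435 / (0.85·0.4435 + 0.8·0.5565) ≈ 0.4585
After a magnetic survey='anomalous': P(ore) = 0.8·0.4585 / (0.8·0.4585 + 0.6·0.5415) ≈ 0.5303
After a geochemical assay='anomalous': P(ore) = 0.85·0.5303 / (0.85·0.5303 + 0.8·0.4697) ≈ 0.5453

0.5453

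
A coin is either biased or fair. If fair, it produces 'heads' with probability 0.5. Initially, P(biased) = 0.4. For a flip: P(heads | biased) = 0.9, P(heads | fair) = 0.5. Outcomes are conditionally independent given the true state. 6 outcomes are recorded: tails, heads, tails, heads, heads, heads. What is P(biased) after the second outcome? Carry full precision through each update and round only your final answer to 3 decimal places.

0.194

Apply Bayes' rule sequentially, carrying P(biased) forward.
After 'tails': P(biased) = 0.1·0.4000 / (0.1·0.4000 + 0.5·0.6000) ≈ 0.1176
After 'heads': P(biased) = 0.9·0.1176 / (0.9·0.1176 + 0.5·0.8824) ≈ 0.1935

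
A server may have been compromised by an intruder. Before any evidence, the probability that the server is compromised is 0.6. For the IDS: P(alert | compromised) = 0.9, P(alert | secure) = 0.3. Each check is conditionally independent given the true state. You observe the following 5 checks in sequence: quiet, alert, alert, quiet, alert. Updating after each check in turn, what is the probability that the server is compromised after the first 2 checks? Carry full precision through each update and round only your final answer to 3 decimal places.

0.391

After 'quiet': P(compromised) = 0.1·0.6000 / (0.1·0.6000 + 0.7·0.4000) ≈ 0.1765
After 'alert': P(compromised) = 0.9·0.1765 / (0.9·0.1765 + 0.3·0.8235) ≈ 0.3913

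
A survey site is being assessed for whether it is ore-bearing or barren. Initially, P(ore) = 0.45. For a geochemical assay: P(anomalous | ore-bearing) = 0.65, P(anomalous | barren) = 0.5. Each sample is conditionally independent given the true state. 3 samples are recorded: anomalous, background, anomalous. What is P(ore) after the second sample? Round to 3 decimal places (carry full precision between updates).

Apply Bayes' rule sequentially, carrying P(ore) forward.
After 'anomalous': P(ore) = 0.65·0.4500 / (0.65·0.4500 + 0.5·0.5500) ≈ 0.5154
After 'background': P(ore) = 0.35·0.5154 / (0.35·0.5154 + 0.5·0.4846) ≈ 0.4268

0.427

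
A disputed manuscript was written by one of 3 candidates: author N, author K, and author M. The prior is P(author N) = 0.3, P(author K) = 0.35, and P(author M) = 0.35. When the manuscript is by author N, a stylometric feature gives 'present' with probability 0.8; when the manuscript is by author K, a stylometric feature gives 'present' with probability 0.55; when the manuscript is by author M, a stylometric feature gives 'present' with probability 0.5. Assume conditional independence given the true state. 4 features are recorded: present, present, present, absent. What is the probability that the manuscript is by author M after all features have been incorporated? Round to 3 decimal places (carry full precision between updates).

0.278

After 'present': normaliser = 0.8·0.3000 + 0.55·0.3500 + 0.5·0.3500; P(author N) ≈ 0.3951, P(author K) ≈ 0.3169, P(author M) ≈ 0.2881
After 'present': normaliser = 0.8·0.3951 + 0.55·0.3169 + 0.5·0.2881; P(author N) ≈ 0.4982, P(author K) ≈ 0.2747, P(author M) ≈ 0.2271
After 'present': normaliser = 0.8·0.4982 + 0.55·0.2747 + 0.5·0.2271; P(author N) ≈ 0.6010, P(author K) ≈ 0.2278, P(author M) ≈ 0.1712
After 'absent': normaliser = 0.2·0.6010 + 0.45·0.2278 + 0.5·0.1712; P(author N) ≈ 0.3899, P(author K) ≈ 0.3325, P(author M) ≈ 0.2776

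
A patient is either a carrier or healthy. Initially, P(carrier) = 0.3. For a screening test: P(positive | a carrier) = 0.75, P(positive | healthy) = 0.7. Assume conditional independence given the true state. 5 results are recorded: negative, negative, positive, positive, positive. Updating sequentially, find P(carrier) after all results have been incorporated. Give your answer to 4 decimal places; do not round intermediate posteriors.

After 'negative': P(carrier) = 0.25·0.3000 / (0.25·0.3000 + 0.3·0.7000) ≈ 0.2632
After 'negative': P(carrier) = 0.25·0.2632 / (0.25·0.2632 + 0.3·0.7368) ≈ 0.2294
After 'positive': P(carrier) = 0.75·0.2294 / (0.75·0.2294 + 0.7·0.7706) ≈ 0.2418
After 'positive': P(carrier) = 0.75·0.2418 / (0.75·0.2418 + 0.7·0.7582) ≈ 0.2547
After 'positive': P(carrier) = 0.75·0.2547 / (0.75·0.2547 + 0.7·0.7453) ≈ 0.2680

0.2680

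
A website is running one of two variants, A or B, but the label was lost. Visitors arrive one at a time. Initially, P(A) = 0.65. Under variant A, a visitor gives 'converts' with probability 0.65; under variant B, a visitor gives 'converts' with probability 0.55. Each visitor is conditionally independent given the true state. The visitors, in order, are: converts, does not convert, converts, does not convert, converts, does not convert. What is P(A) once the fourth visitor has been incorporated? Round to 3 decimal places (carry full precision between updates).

0.611

After 'converts': P(A) = 0.65·0.6500 / (0.65·0.6500 + 0.55·0.3500) ≈ 0.6870
After 'does not convert': P(A) = 0.35·0.6870 / (0.35·0.6870 + 0.45·0.3130) ≈ 0.6306
After 'converts': P(A) = 0.65·0.6306 / (0.65·0.6306 + 0.55·0.3694) ≈ 0.6686
After 'does not convert': P(A) = 0.35·0.6686 / (0.35·0.6686 + 0.45·0.3314) ≈ 0.6108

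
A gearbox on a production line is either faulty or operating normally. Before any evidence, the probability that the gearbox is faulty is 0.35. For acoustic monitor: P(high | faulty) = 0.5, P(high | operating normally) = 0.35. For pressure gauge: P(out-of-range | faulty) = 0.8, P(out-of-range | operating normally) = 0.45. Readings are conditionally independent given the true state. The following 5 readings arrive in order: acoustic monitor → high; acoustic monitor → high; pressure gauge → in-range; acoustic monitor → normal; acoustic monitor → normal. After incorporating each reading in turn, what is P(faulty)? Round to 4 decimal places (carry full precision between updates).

0.1912

After acoustic monitor='high': P(faulty) = 0.5·0.3500 / (0.5·0.3500 + 0.35·0.6500) ≈ 0.4348
After acoustic monitor='high': P(faulty) = 0.5·0.4348 / (0.5·0.4348 + 0.35·0.5652) ≈ 0.5236
After pressure gauge='in-range': P(faulty) = 0.2·0.5236 / (0.2·0.5236 + 0.55·0.4764) ≈ 0.2855
After acoustic monitor='normal': P(faulty) = 0.5·0.2855 / (0.5·0.2855 + 0.65·0.7145) ≈ 0.2351
After acoustic monitor='normal': P(faulty) = 0.5·0.2351 / (0.5·0.2351 + 0.65·0.7649) ≈ 0.1912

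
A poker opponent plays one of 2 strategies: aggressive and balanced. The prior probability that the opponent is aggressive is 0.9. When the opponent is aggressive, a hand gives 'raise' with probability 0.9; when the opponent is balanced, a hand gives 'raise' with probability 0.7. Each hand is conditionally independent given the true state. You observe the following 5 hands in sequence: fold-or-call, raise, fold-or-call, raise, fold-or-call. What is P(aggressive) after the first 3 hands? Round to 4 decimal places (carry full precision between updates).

After 'fold-or-call': P(aggressive) = 0.1·0.9000 / (0.1·0.9000 + 0.3·0.1000) ≈ 0.7500
After 'raise': P(aggressive) = 0.9·0.7500 / (0.9·0.7500 + 0.7·0.2500) ≈ 0.7941
After 'fold-or-call': P(aggressive) = 0.1·0.7941 / (0.1·0.7941 + 0.3·0.2059) ≈ 0.5625

0.5625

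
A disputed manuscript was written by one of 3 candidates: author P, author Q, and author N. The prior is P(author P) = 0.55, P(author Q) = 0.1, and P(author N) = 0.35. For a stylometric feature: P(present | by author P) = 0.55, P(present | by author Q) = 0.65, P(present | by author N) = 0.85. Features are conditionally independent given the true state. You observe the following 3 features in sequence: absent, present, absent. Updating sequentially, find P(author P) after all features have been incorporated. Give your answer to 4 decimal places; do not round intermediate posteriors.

0.8069

After 'absent': normaliser = 0.45·0.5500 + 0.35·0.1000 + 0.15·0.3500; P(author P) ≈ 0.7388, P(author Q) ≈ 0.1045, P(author N) ≈ 0.1567
After 'present': normaliser = 0.55·0.7388 + 0.65·0.1045 + 0.85·0.1567; P(author P) ≈ 0.6689, P(author Q) ≈ 0.1118, P(author N) ≈ 0.2193
After 'absent': normaliser = 0.45·0.6689 + 0.35·0.1118 + 0.15·0.2193; P(author P) ≈ 0.8069, P(author Q) ≈ 0.1049, P(author N) ≈ 0.0882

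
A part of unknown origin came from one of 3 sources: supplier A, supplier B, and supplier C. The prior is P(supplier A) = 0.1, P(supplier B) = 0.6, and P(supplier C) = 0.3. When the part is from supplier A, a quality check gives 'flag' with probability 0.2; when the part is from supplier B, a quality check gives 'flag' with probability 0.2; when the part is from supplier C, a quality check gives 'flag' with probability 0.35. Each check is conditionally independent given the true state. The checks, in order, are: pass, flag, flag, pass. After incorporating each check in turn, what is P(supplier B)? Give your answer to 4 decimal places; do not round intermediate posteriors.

0.4592

After 'pass': normaliser = 0.8·0.1000 + 0.8·0.6000 + 0.65·0.3000; P(supplier A) ≈ 0.1060, P(supplier B) ≈ 0.6358, P(supplier C) ≈ 0.2583
After 'flag': normaliser = 0.2·0.1060 + 0.2·0.6358 + 0.35·0.2583; P(supplier A) ≈ 0.0888, P(supplier B) ≈ 0.5326, P(supplier C) ≈ 0.3786
After 'flag': normaliser = 0.2·0.0888 + 0.2·0.5326 + 0.35·0.3786; P(supplier A) ≈ 0.0691, P(supplier B) ≈ 0.4148, P(supplier C) ≈ 0.5161
After 'pass': normaliser = 0.8·0.0691 + 0.8·0.4148 + 0.65·0.5161; P(supplier A) ≈ 0.0765, P(supplier B) ≈ 0.4592, P(supplier C) ≈ 0.4642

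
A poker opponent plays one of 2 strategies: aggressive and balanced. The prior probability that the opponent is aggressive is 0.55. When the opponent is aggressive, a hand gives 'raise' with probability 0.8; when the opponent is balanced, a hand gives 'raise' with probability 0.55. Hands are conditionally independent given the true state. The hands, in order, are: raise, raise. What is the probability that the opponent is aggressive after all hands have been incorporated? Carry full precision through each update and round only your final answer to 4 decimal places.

After 'raise': P(aggressive) = 0.8·0.5500 / (0.8·0.5500 + 0.55·0.4500) ≈ 0.6400
After 'raise': P(aggressive) = 0.8·0.6400 / (0.8·0.6400 + 0.55·0.3600) ≈ 0.7211

0.7211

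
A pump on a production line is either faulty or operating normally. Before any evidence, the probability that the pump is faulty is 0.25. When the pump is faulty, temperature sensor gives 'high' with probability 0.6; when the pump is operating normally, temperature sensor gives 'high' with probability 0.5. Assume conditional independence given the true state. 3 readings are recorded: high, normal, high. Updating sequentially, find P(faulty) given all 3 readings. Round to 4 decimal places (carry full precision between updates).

0.2775

After 'high': P(faulty) = 0.6·0.2500 / (0.6·0.2500 + 0.5·0.7500) ≈ 0.2857
After 'normal': P(faulty) = 0.4·0.2857 / (0.4·0.2857 + 0.5·0.7143) ≈ 0.2424
After 'high': P(faulty) = 0.6·0.2424 / (0.6·0.2424 + 0.5·0.7576) ≈ 0.2775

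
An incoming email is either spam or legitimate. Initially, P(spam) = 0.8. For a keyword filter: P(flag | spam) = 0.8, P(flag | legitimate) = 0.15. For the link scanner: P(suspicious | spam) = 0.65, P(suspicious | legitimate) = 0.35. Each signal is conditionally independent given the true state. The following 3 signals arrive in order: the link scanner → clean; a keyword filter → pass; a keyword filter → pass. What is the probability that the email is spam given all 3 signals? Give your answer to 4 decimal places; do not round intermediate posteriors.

After the link scanner='clean': P(spam) = 0.35·0.8000 / (0.35·0.8000 + 0.65·0.2000) ≈ 0.6829
After a keyword filter='pass': P(spam) = 0.2·0.6829 / (0.2·0.6829 + 0.85·0.3171) ≈ 0.3363
After a keyword filter='pass': P(spam) = 0.2·0.3363 / (0.2·0.3363 + 0.85·0.6637) ≈ 0.1065

0.1065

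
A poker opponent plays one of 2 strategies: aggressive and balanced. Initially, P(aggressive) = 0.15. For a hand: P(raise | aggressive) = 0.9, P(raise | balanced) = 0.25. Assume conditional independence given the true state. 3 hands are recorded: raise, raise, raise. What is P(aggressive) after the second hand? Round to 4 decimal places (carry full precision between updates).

0.6958

After 'raise': P(aggressive) = 0.9·0.1500 / (0.9·0.1500 + 0.25·0.8500) ≈ 0.3885
After 'raise': P(aggressive) = 0.9·0.3885 / (0.9·0.3885 + 0.25·0.6115) ≈ 0.6958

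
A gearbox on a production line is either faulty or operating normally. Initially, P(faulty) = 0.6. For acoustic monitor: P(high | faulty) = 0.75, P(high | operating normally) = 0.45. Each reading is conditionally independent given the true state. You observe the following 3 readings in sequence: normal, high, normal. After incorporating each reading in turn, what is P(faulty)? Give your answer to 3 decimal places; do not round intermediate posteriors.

After 'normal': P(faulty) = 0.25·0.6000 / (0.25·0.6000 + 0.55·0.4000) ≈ 0.4054
After 'high': P(faulty) = 0.75·0.4054 / (0.75·0.4054 + 0.45·0.5946) ≈ 0.5319
After 'normal': P(faulty) = 0.25·0.5319 / (0.25·0.5319 + 0.55·0.4681) ≈ 0.3406

0.341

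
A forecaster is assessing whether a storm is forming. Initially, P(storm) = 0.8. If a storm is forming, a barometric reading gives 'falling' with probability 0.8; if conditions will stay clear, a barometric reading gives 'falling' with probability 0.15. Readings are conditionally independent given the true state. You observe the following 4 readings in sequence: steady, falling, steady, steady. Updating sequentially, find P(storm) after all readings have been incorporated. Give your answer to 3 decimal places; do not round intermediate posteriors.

Each posterior becomes the prior for the next update.
After 'steady': P(storm) = 0.2·0.8000 / (0.2·0.8000 + 0.85·0.2000) ≈ 0.4848
After 'falling': P(storm) = 0.8·0.4848 / (0.8·0.4848 + 0.15·0.5152) ≈ 0.8339
After 'steady': P(storm) = 0.2·0.8339 / (0.2·0.8339 + 0.85·0.1661) ≈ 0.5415
After 'steady': P(storm) = 0.2·0.5415 / (0.2·0.5415 + 0.85·0.4585) ≈ 0.2175

0.217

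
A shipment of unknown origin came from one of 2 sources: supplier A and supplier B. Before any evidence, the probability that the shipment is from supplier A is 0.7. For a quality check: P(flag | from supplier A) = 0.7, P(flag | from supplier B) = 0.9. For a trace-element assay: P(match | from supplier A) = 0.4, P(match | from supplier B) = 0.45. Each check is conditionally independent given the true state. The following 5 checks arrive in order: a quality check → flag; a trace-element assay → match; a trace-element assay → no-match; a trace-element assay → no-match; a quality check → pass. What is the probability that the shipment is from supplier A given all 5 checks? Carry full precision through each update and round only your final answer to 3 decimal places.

After a quality check='flag': P(supplier A) = 0.7·0.7000 / (0.7·0.7000 + 0.9·0.3000) ≈ 0.6447
After a trace-element assay='match': P(supplier A) = 0.4·0.6447 / (0.4·0.6447 + 0.45·0.3553) ≈ 0.6173
After a trace-element assay='no-match': P(supplier A) = 0.6·0.6173 / (0.6·0.6173 + 0.55·0.3827) ≈ 0.6377
After a trace-element assay='no-match': P(supplier A) = 0.6·0.6377 / (0.6·0.6377 + 0.55·0.3623) ≈ 0.6575
After a quality check='pass': P(supplier A) = 0.3·0.6575 / (0.3·0.6575 + 0.1·0.3425) ≈ 0.8521

0.852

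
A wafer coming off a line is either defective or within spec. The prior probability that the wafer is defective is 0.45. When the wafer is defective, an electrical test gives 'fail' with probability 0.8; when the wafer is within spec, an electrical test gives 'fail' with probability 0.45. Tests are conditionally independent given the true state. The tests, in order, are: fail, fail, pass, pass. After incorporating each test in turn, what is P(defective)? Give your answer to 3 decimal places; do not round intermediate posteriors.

After 'fail': P(defective) = 0.8·0.4500 / (0.8·0.4500 + 0.45·0.5500) ≈ 0.5926
After 'fail': P(defective) = 0.8·0.5926 / (0.8·0.5926 + 0.45·0.4074) ≈ 0.7211
After 'pass': P(defective) = 0.2·0.7211 / (0.2·0.7211 + 0.55·0.2789) ≈ 0.4846
After 'pass': P(defective) = 0.2·0.4846 / (0.2·0.4846 + 0.55·0.5154) ≈ 0.2548

0.255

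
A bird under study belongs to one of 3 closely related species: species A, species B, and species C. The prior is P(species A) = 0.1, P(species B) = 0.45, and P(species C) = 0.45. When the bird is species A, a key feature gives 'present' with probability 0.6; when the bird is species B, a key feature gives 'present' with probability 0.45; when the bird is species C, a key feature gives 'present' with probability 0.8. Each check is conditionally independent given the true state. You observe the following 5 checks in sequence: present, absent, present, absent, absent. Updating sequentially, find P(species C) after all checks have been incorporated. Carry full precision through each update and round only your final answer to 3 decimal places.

Apply Bayes' rule sequentially, carrying P(species C) forward.
After 'present': normaliser = 0.6·0.1000 + 0.45·0.4500 + 0.8·0.4500; P(species A) ≈ 0.0964, P(species B) ≈ 0.3253, P(species C) ≈ 0.5783
After 'absent': normaliser = 0.4·0.0964 + 0.55·0.3253 + 0.2·0.5783; P(species A) ≈ 0.1157, P(species B) ≈ 0.5371, P(species C) ≈ 0.3472
After 'present': normaliser = 0.6·0.1157 + 0.45·0.5371 + 0.8·0.3472; P(species A) ≈ 0.1179, P(species B) ≈ 0.4104, P(species C) ≈ 0.4717
After 'absent': normaliser = 0.4·0.1179 + 0.55·0.4104 + 0.2·0.4717; P(species A) ≈ 0.1284, P(species B) ≈ 0.6147, P(species C) ≈ 0.2569
After 'absent': normaliser = 0.4·0.1284 + 0.55·0.6147 + 0.2·0.2569; P(species A) ≈ 0.1165, P(species B) ≈ 0.7669, P(species C) ≈ 0.1165

0.117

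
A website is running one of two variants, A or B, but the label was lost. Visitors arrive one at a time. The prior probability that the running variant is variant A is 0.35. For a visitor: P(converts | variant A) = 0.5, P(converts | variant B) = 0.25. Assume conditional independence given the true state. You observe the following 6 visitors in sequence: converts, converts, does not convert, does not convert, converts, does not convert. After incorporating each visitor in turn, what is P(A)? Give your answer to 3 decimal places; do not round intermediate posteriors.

0.561

After 'converts': P(A) = 0.5·0.3500 / (0.5·0.3500 + 0.25·0.6500) ≈ 0.5185
After 'converts': P(A) = 0.5·0.5185 / (0.5·0.5185 + 0.25·0.4815) ≈ 0.6829
After 'does not convert': P(A) = 0.5·0.6829 / (0.5·0.6829 + 0.75·0.3171) ≈ 0.5895
After 'does not convert': P(A) = 0.5·0.5895 / (0.5·0.5895 + 0.75·0.4105) ≈ 0.4891
After 'converts': P(A) = 0.5·0.4891 / (0.5·0.4891 + 0.25·0.5109) ≈ 0.6569
After 'does not convert': P(A) = 0.5·0.6569 / (0.5·0.6569 + 0.75·0.3431) ≈ 0.5607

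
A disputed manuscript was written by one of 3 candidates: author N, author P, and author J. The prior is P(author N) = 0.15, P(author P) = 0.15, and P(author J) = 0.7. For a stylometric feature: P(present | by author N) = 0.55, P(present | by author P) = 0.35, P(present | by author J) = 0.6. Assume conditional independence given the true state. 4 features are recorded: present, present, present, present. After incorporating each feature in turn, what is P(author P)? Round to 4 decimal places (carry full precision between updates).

Each posterior becomes the prior for the next update.
After 'present': normaliser = 0.55·0.1500 + 0.35·0.1500 + 0.6·0.7000; P(author N) ≈ 0.1486, P(author P) ≈ 0.0946, P(author J) ≈ 0.7568
After 'present': normaliser = 0.55·0.1486 + 0.35·0.0946 + 0.6·0.7568; P(author N) ≈ 0.1437, P(author P) ≈ 0.0582, P(author J) ≈ 0.7981
After 'present': normaliser = 0.55·0.1437 + 0.35·0.0582 + 0.6·0.7981; P(author N) ≈ 0.1367, P(author P) ≈ 0.0352, P(author J) ≈ 0.8281
After 'present': normaliser = 0.55·0.1367 + 0.35·0.0352 + 0.6·0.8281; P(author N) ≈ 0.1286, P(author P) ≈ 0.0211, P(author J) ≈ 0.8503

0.0211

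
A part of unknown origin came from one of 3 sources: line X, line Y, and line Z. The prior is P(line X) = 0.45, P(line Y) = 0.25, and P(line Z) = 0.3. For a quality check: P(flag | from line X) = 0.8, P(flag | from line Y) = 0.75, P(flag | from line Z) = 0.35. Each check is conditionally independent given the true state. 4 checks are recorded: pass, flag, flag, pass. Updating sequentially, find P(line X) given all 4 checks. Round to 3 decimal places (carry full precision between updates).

After 'pass': normaliser = 0.2·0.4500 + 0.25·0.2500 + 0.65·0.3000; P(line X) ≈ 0.2590, P(line Y) ≈ 0.1799, P(line Z) ≈ 0.5612
After 'flag': normaliser = 0.8·0.2590 + 0.75·0.1799 + 0.35·0.5612; P(line X) ≈ 0.3848, P(line Y) ≈ 0.2505, P(line Z) ≈ 0.3647
After 'flag': normaliser = 0.8·0.3848 + 0.75·0.2505 + 0.35·0.3647; P(line X) ≈ 0.4938, P(line Y) ≈ 0.3014, P(line Z) ≈ 0.2048
After 'pass': normaliser = 0.2·0.4938 + 0.25·0.3014 + 0.65·0.2048; P(line X) ≈ 0.3215, P(line Y) ≈ 0.2453, P(line Z) ≈ 0.4333

0.321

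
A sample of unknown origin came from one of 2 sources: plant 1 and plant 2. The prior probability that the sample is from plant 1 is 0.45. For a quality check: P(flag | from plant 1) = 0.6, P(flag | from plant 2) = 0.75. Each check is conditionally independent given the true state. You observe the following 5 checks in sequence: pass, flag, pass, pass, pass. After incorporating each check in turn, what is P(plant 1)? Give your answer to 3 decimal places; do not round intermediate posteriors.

0.811

After 'pass': P(plant 1) = 0.4·0.4500 / (0.4·0.4500 + 0.25·0.5500) ≈ 0.5669
After 'flag': P(plant 1) = 0.6·0.5669 / (0.6·0.5669 + 0.75·0.4331) ≈ 0.5115
After 'pass': P(plant 1) = 0.4·0.5115 / (0.4·0.5115 + 0.25·0.4885) ≈ 0.6263
After 'pass': P(plant 1) = 0.4·0.6263 / (0.4·0.6263 + 0.25·0.3737) ≈ 0.7283
After 'pass': P(plant 1) = 0.4·0.7283 / (0.4·0.7283 + 0.25·0.2717) ≈ 0.8110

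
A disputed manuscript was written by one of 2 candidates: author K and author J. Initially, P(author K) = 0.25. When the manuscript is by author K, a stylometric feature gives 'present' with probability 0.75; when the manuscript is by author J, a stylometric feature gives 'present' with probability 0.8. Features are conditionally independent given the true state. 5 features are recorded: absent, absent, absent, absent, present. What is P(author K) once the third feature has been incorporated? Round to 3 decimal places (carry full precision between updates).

0.394

After 'absent': P(author K) = 0.25·0.2500 / (0.25·0.2500 + 0.2·0.7500) ≈ 0.2941
After 'absent': P(author K) = 0.25·0.2941 / (0.25·0.2941 + 0.2·0.7059) ≈ 0.3425
After 'absent': P(author K) = 0.25·0.3425 / (0.25·0.3425 + 0.2·0.6575) ≈ 0.3943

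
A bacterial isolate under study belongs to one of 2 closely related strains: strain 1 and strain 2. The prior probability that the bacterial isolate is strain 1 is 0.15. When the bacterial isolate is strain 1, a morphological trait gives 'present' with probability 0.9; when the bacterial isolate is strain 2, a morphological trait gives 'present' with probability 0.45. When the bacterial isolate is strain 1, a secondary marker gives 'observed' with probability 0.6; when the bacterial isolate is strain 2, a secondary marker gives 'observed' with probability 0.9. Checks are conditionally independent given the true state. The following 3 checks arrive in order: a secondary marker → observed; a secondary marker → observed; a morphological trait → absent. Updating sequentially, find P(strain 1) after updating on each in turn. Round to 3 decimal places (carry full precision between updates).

0.014

After a secondary marker='observed': P(strain 1) = 0.6·0.1500 / (0.6·0.1500 + 0.9·0.8500) ≈ 0.1053
After a secondary marker='observed': P(strain 1) = 0.6·0.1053 / (0.6·0.1053 + 0.9·0.8947) ≈ 0.0727
After a morphological trait='absent': P(strain 1) = 0.1·0.0727 / (0.1·0.0727 + 0.55·0.9273) ≈ 0.0141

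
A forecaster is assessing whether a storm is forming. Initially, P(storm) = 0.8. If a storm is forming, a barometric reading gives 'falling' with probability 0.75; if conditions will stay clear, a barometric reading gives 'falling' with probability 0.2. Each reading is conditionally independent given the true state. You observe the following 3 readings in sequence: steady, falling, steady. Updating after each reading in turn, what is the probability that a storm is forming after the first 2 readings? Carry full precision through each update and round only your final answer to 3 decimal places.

After 'steady': P(storm) = 0.25·0.8000 / (0.25·0.8000 + 0.8·0.2000) ≈ 0.5556
After 'falling': P(storm) = 0.75·0.5556 / (0.75·0.5556 + 0.2·0.4444) ≈ 0.8242

0.824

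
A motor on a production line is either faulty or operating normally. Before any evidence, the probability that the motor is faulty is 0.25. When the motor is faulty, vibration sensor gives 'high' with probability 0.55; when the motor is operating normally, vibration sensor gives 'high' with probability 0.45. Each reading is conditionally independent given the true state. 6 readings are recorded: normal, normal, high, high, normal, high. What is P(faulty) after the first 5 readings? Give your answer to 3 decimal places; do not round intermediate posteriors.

0.214

Apply Bayes' rule sequentially, carrying P(faulty) forward.
After 'normal': P(faulty) = 0.45·0.2500 / (0.45·0.2500 + 0.55·0.7500) ≈ 0.2143
After 'normal': P(faulty) = 0.45·0.2143 / (0.45·0.2143 + 0.55·0.7857) ≈ 0.1824
After 'high': P(faulty) = 0.55·0.1824 / (0.55·0.1824 + 0.45·0.8176) ≈ 0.2143
After 'high': P(faulty) = 0.55·0.2143 / (0.55·0.2143 + 0.45·0.7857) ≈ 0.2500
After 'normal': P(faulty) = 0.45·0.2500 / (0.45·0.2500 + 0.55·0.7500) ≈ 0.2143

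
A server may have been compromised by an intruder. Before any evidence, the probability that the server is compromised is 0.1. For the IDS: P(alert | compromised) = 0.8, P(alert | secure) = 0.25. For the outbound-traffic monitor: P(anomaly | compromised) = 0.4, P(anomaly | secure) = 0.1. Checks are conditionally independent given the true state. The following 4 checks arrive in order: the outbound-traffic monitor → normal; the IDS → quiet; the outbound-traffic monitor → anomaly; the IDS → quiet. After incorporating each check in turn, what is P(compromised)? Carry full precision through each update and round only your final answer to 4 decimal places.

0.0206

Each posterior becomes the prior for the next update.
After the outbound-traffic monitor='normal': P(compromised) = 0.6·0.1000 / (0.6·0.1000 + 0.9·0.9000) ≈ 0.0690
After the IDS='quiet': P(compromised) = 0.2·0.0690 / (0.2·0.0690 + 0.75·0.9310) ≈ 0.0194
After the outbound-traffic monitor='anomaly': P(compromised) = 0.4·0.0194 / (0.4·0.0194 + 0.1·0.9806) ≈ 0.0732
After the IDS='quiet': P(compromised) = 0.2·0.0732 / (0.2·0.0732 + 0.75·0.9268) ≈ 0.0206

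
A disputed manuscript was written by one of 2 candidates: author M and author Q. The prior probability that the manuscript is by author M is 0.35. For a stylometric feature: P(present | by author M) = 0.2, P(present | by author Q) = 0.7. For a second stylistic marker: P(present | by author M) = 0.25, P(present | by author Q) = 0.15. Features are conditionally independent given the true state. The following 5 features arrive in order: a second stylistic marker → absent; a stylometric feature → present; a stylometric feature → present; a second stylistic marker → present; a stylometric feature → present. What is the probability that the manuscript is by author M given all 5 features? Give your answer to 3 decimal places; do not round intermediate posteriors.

0.018

After a second stylistic marker='absent': P(author M) = 0.75·0.3500 / (0.75·0.3500 + 0.85·0.6500) ≈ 0.3221
After a stylometric feature='present': P(author M) = 0.2·0.3221 / (0.2·0.3221 + 0.7·0.6779) ≈ 0.1195
After a stylometric feature='present': P(author M) = 0.2·0.1195 / (0.2·0.1195 + 0.7·0.8805) ≈ 0.0373
After a second stylistic marker='present': P(author M) = 0.25·0.0373 / (0.25·0.0373 + 0.15·0.9627) ≈ 0.0607
After a stylometric feature='present': P(author M) = 0.2·0.0607 / (0.2·0.0607 + 0.7·0.9393) ≈ 0.0181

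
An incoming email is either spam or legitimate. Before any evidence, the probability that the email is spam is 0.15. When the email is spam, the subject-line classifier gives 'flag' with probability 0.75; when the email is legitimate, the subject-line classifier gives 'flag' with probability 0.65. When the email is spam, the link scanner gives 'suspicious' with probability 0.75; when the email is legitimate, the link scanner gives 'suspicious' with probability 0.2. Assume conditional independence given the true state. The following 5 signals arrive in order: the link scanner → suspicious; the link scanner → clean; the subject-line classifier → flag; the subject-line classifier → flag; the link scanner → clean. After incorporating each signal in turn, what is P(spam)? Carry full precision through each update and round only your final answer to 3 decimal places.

Apply Bayes' rule sequentially, carrying P(spam) forward.
After the link scanner='suspicious': P(spam) = 0.75·0.1500 / (0.75·0.1500 + 0.2·0.8500) ≈ 0.3982
After the link scanner='clean': P(spam) = 0.25·0.3982 / (0.25·0.3982 + 0.8·0.6018) ≈ 0.1714
After the subject-line classifier='flag': P(spam) = 0.75·0.1714 / (0.75·0.1714 + 0.65·0.8286) ≈ 0.1926
After the subject-line classifier='flag': P(spam) = 0.75·0.1926 / (0.75·0.1926 + 0.65·0.8074) ≈ 0.2159
After the link scanner='clean': P(spam) = 0.25·0.2159 / (0.25·0.2159 + 0.8·0.7841) ≈ 0.0792

0.079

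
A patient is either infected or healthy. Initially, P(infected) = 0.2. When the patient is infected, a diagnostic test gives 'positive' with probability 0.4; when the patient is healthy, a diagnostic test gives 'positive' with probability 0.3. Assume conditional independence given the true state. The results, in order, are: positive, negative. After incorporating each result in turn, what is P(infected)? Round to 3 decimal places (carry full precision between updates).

After 'positive': P(infected) = 0.4·0.2000 / (0.4·0.2000 + 0.3·0.8000) ≈ 0.2500
After 'negative': P(infected) = 0.6·0.2500 / (0.6·0.2500 + 0.7·0.7500) ≈ 0.2222

0.222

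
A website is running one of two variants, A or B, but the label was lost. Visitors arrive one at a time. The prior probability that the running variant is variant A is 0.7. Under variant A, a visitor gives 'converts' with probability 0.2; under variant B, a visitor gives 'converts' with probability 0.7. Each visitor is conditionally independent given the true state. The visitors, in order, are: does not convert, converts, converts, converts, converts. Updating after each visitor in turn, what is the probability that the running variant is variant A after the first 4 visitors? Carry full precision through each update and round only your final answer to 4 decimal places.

After 'does not convert': P(A) = 0.8·0.7000 / (0.8·0.7000 + 0.3·0.3000) ≈ 0.8615
After 'converts': P(A) = 0.2·0.8615 / (0.2·0.8615 + 0.7·0.1385) ≈ 0.6400
After 'converts': P(A) = 0.2·0.6400 / (0.2·0.6400 + 0.7·0.3600) ≈ 0.3368
After 'converts': P(A) = 0.2·0.3368 / (0.2·0.3368 + 0.7·0.6632) ≈ 0.1267

0.1267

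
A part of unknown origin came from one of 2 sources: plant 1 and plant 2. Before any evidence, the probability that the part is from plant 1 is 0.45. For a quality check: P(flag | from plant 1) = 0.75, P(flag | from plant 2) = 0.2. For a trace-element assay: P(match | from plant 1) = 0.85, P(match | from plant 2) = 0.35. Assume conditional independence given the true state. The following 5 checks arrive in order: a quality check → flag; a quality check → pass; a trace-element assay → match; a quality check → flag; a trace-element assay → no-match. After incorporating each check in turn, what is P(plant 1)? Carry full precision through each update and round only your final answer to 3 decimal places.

0.668

After a quality check='flag': P(plant 1) = 0.75·0.4500 / (0.75·0.4500 + 0.2·0.5500) ≈ 0.7542
After a quality check='pass': P(plant 1) = 0.25·0.7542 / (0.25·0.7542 + 0.8·0.2458) ≈ 0.4895
After a trace-element assay='match': P(plant 1) = 0.85·0.4895 / (0.85·0.4895 + 0.35·0.5105) ≈ 0.6996
After a quality check='flag': P(plant 1) = 0.75·0.6996 / (0.75·0.6996 + 0.2·0.3004) ≈ 0.8972
After a trace-element assay='no-match': P(plant 1) = 0.15·0.8972 / (0.15·0.8972 + 0.65·0.1028) ≈ 0.6683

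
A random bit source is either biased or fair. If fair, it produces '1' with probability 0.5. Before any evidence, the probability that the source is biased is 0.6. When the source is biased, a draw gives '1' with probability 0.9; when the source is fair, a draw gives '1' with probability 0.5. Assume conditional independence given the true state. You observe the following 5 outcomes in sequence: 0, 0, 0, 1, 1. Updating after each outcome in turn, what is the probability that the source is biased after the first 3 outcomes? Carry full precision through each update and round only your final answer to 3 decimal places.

Each posterior becomes the prior for the next update.
After '0': P(biased) = 0.1·0.6000 / (0.1·0.6000 + 0.5·0.4000) ≈ 0.2308
After '0': P(biased) = 0.1·0.2308 / (0.1·0.2308 + 0.5·0.7692) ≈ 0.0566
After '0': P(biased) = 0.1·0.0566 / (0.1·0.0566 + 0.5·0.9434) ≈ 0.0119

0.012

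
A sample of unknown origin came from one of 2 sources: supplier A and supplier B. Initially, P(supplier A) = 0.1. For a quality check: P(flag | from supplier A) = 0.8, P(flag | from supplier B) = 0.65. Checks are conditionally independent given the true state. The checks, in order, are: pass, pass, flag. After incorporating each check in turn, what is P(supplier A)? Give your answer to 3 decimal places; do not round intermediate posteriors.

0.043

After 'pass': P(supplier A) = 0.2·0.1000 / (0.2·0.1000 + 0.35·0.9000) ≈ 0.0597
After 'pass': P(supplier A) = 0.2·0.0597 / (0.2·0.0597 + 0.35·0.9403) ≈ 0.0350
After 'flag': P(supplier A) = 0.8·0.0350 / (0.8·0.0350 + 0.65·0.9650) ≈ 0.0427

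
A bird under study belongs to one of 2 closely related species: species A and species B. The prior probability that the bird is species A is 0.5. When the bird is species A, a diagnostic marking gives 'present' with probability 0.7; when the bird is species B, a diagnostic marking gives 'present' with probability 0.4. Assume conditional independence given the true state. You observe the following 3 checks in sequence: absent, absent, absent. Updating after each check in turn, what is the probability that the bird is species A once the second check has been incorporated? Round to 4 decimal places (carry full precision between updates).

0.2000

After 'absent': P(species A) = 0.3·0.5000 / (0.3·0.5000 + 0.6·0.5000) ≈ 0.3333
After 'absent': P(species A) = 0.3·0.3333 / (0.3·0.3333 + 0.6·0.6667) ≈ 0.2000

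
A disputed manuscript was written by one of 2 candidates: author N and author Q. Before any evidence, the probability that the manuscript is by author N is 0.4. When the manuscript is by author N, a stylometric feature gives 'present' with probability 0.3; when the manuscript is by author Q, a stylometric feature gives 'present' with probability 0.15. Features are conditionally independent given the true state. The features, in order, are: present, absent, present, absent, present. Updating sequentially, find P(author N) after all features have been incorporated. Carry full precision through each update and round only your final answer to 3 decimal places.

Each posterior becomes the prior for the next update.
After 'present': P(author N) = 0.3·0.4000 / (0.3·0.4000 + 0.15·0.6000) ≈ 0.5714
After 'absent': P(author N) = 0.7·0.5714 / (0.7·0.5714 + 0.85·0.4286) ≈ 0.5234
After 'present': P(author N) = 0.3·0.5234 / (0.3·0.5234 + 0.15·0.4766) ≈ 0.6871
After 'absent': P(author N) = 0.7·0.6871 / (0.7·0.6871 + 0.85·0.3129) ≈ 0.6439
After 'present': P(author N) = 0.3·0.6439 / (0.3·0.6439 + 0.15·0.3561) ≈ 0.7834

0.783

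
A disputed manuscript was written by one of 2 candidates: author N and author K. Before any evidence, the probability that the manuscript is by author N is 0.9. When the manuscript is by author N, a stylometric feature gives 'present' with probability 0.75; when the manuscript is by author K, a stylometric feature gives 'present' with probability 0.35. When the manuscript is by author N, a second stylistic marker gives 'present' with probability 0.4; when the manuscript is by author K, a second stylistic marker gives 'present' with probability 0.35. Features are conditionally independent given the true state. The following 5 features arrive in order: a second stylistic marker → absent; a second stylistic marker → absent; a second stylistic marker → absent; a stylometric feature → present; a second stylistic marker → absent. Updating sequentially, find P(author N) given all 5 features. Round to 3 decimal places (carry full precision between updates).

After a second stylistic marker='absent': P(author N) = 0.6·0.9000 / (0.6·0.9000 + 0.65·0.1000) ≈ 0.8926
After a second stylistic marker='absent': P(author N) = 0.6·0.8926 / (0.6·0.8926 + 0.65·0.1074) ≈ 0.8846
After a second stylistic marker='absent': P(author N) = 0.6·0.8846 / (0.6·0.8846 + 0.65·0.1154) ≈ 0.8762
After a stylometric feature='present': P(author N) = 0.75·0.8762 / (0.75·0.8762 + 0.35·0.1238) ≈ 0.9382
After a second stylistic marker='absent': P(author N) = 0.6·0.9382 / (0.6·0.9382 + 0.65·0.0618) ≈ 0.9333

0.933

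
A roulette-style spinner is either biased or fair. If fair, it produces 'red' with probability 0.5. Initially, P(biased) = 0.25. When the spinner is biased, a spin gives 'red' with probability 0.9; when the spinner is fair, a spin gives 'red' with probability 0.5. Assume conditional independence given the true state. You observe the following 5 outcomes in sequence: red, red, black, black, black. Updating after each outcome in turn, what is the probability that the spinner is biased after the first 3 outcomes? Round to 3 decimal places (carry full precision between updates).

After 'red': P(biased) = 0.9·0.2500 / (0.9·0.2500 + 0.5·0.7500) ≈ 0.3750
After 'red': P(biased) = 0.9·0.3750 / (0.9·0.3750 + 0.5·0.6250) ≈ 0.5192
After 'black': P(biased) = 0.1·0.5192 / (0.1·0.5192 + 0.5·0.4808) ≈ 0.1776

0.178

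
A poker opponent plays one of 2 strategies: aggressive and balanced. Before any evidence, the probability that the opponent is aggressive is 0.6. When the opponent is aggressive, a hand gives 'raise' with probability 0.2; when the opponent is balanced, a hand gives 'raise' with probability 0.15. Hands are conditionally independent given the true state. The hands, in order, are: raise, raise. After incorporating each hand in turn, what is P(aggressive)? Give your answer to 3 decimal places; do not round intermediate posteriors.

0.727

After 'raise': P(aggressive) = 0.2·0.6000 / (0.2·0.6000 + 0.15·0.4000) ≈ 0.6667
After 'raise': P(aggressive) = 0.2·0.6667 / (0.2·0.6667 + 0.15·0.3333) ≈ 0.7273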